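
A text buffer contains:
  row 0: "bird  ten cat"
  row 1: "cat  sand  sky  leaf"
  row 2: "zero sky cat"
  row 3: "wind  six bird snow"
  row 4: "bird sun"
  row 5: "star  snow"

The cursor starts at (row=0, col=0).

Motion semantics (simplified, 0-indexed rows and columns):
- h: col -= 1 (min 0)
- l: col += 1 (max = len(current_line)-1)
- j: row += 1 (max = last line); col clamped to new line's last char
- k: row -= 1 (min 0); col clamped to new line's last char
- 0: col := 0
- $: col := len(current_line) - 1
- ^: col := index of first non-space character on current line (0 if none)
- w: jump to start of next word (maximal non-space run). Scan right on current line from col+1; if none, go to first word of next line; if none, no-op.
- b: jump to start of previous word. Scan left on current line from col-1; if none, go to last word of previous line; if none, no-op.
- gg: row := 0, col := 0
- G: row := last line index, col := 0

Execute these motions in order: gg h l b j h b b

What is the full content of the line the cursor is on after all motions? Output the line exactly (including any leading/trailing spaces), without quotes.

Answer: bird  ten cat

Derivation:
After 1 (gg): row=0 col=0 char='b'
After 2 (h): row=0 col=0 char='b'
After 3 (l): row=0 col=1 char='i'
After 4 (b): row=0 col=0 char='b'
After 5 (j): row=1 col=0 char='c'
After 6 (h): row=1 col=0 char='c'
After 7 (b): row=0 col=10 char='c'
After 8 (b): row=0 col=6 char='t'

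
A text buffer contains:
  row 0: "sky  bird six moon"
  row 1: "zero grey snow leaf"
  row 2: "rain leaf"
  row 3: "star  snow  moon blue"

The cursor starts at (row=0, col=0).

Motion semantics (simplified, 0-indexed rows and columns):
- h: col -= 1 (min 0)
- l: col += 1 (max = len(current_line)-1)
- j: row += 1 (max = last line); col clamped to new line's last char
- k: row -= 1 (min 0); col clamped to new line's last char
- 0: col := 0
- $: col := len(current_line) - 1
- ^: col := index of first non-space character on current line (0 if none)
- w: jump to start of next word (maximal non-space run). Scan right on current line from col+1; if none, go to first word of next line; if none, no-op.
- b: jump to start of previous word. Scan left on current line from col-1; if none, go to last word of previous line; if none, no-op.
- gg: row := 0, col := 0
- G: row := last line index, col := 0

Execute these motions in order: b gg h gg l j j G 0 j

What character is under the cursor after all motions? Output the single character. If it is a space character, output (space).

After 1 (b): row=0 col=0 char='s'
After 2 (gg): row=0 col=0 char='s'
After 3 (h): row=0 col=0 char='s'
After 4 (gg): row=0 col=0 char='s'
After 5 (l): row=0 col=1 char='k'
After 6 (j): row=1 col=1 char='e'
After 7 (j): row=2 col=1 char='a'
After 8 (G): row=3 col=0 char='s'
After 9 (0): row=3 col=0 char='s'
After 10 (j): row=3 col=0 char='s'

Answer: s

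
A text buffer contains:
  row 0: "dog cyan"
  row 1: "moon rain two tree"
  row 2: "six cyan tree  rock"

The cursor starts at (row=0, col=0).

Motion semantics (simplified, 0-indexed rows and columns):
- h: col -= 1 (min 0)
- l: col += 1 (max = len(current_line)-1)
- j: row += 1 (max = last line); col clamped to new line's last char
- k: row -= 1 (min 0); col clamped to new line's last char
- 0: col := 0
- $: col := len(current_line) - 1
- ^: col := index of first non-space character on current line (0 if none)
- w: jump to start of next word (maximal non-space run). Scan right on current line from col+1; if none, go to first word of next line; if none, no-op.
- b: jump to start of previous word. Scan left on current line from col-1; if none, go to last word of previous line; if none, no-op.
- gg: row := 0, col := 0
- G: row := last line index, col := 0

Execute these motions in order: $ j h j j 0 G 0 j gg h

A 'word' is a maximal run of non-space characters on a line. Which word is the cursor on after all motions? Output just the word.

Answer: dog

Derivation:
After 1 ($): row=0 col=7 char='n'
After 2 (j): row=1 col=7 char='i'
After 3 (h): row=1 col=6 char='a'
After 4 (j): row=2 col=6 char='a'
After 5 (j): row=2 col=6 char='a'
After 6 (0): row=2 col=0 char='s'
After 7 (G): row=2 col=0 char='s'
After 8 (0): row=2 col=0 char='s'
After 9 (j): row=2 col=0 char='s'
After 10 (gg): row=0 col=0 char='d'
After 11 (h): row=0 col=0 char='d'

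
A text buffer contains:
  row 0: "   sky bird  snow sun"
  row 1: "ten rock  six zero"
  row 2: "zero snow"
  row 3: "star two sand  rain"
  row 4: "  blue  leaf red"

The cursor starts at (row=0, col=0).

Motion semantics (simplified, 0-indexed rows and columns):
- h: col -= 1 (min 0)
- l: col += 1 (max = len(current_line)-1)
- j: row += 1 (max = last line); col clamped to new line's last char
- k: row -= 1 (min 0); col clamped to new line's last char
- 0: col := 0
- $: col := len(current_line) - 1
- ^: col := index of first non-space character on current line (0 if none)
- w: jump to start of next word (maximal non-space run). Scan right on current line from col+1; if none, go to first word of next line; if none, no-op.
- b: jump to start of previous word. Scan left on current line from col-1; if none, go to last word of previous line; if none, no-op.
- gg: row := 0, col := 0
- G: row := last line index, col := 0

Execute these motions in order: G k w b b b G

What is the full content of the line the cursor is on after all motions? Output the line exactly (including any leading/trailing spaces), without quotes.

After 1 (G): row=4 col=0 char='_'
After 2 (k): row=3 col=0 char='s'
After 3 (w): row=3 col=5 char='t'
After 4 (b): row=3 col=0 char='s'
After 5 (b): row=2 col=5 char='s'
After 6 (b): row=2 col=0 char='z'
After 7 (G): row=4 col=0 char='_'

Answer:   blue  leaf red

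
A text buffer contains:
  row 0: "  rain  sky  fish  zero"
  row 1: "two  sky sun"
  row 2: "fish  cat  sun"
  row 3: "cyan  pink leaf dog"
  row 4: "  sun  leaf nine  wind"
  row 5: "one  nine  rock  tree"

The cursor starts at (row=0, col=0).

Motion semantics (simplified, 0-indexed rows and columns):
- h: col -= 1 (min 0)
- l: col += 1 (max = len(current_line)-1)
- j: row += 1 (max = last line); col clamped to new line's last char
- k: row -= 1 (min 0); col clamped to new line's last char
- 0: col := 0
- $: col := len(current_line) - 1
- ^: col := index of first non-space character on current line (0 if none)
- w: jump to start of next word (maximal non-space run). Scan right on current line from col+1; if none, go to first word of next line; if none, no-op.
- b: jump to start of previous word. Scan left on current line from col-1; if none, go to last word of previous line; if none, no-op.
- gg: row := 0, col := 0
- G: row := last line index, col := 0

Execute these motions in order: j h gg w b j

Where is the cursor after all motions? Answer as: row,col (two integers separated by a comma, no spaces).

Answer: 1,2

Derivation:
After 1 (j): row=1 col=0 char='t'
After 2 (h): row=1 col=0 char='t'
After 3 (gg): row=0 col=0 char='_'
After 4 (w): row=0 col=2 char='r'
After 5 (b): row=0 col=2 char='r'
After 6 (j): row=1 col=2 char='o'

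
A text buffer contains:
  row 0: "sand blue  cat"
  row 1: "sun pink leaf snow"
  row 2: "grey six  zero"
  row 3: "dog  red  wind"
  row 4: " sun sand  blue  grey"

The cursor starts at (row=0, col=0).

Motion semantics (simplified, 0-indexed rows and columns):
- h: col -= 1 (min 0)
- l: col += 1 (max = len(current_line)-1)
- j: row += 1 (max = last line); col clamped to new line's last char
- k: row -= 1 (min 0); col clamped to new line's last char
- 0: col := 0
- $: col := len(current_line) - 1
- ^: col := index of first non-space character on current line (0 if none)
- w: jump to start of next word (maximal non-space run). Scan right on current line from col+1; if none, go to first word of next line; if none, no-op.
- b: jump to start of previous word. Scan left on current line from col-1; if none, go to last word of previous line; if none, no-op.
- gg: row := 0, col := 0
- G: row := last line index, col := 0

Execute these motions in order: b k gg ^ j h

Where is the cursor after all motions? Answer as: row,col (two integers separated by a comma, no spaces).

After 1 (b): row=0 col=0 char='s'
After 2 (k): row=0 col=0 char='s'
After 3 (gg): row=0 col=0 char='s'
After 4 (^): row=0 col=0 char='s'
After 5 (j): row=1 col=0 char='s'
After 6 (h): row=1 col=0 char='s'

Answer: 1,0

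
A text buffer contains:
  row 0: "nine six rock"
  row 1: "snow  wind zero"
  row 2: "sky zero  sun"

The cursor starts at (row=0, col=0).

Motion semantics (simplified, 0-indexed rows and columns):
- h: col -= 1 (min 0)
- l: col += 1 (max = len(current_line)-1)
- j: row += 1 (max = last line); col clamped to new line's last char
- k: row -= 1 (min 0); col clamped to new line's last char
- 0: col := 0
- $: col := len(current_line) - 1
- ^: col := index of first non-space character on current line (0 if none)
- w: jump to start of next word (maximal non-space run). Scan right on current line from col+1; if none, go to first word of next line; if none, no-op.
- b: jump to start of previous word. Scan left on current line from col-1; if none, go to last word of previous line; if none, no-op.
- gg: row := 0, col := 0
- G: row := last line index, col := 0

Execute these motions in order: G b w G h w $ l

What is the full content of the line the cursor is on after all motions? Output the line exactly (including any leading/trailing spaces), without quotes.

After 1 (G): row=2 col=0 char='s'
After 2 (b): row=1 col=11 char='z'
After 3 (w): row=2 col=0 char='s'
After 4 (G): row=2 col=0 char='s'
After 5 (h): row=2 col=0 char='s'
After 6 (w): row=2 col=4 char='z'
After 7 ($): row=2 col=12 char='n'
After 8 (l): row=2 col=12 char='n'

Answer: sky zero  sun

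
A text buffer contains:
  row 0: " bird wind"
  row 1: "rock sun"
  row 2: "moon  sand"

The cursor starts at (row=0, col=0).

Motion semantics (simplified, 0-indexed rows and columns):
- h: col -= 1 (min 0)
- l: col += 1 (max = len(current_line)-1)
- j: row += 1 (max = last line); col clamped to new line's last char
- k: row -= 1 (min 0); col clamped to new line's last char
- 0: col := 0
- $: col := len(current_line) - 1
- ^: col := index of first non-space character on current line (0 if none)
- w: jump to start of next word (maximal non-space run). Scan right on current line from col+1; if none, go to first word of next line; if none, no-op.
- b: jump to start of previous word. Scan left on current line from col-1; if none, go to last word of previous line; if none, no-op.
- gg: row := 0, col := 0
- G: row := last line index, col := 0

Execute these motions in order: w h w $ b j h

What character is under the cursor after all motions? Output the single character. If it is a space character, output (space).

Answer: s

Derivation:
After 1 (w): row=0 col=1 char='b'
After 2 (h): row=0 col=0 char='_'
After 3 (w): row=0 col=1 char='b'
After 4 ($): row=0 col=9 char='d'
After 5 (b): row=0 col=6 char='w'
After 6 (j): row=1 col=6 char='u'
After 7 (h): row=1 col=5 char='s'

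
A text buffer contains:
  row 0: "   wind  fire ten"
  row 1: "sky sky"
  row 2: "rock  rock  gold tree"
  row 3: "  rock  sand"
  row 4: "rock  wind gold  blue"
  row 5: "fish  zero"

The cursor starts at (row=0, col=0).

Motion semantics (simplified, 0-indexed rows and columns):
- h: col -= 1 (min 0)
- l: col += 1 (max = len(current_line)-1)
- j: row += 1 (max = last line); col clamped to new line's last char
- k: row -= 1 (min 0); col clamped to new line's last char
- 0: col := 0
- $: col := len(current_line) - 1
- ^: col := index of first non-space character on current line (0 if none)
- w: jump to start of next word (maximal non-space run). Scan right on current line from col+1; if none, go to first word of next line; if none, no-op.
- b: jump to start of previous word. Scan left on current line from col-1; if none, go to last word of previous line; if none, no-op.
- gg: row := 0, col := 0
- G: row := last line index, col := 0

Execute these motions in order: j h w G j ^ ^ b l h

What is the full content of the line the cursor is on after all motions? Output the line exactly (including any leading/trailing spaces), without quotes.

After 1 (j): row=1 col=0 char='s'
After 2 (h): row=1 col=0 char='s'
After 3 (w): row=1 col=4 char='s'
After 4 (G): row=5 col=0 char='f'
After 5 (j): row=5 col=0 char='f'
After 6 (^): row=5 col=0 char='f'
After 7 (^): row=5 col=0 char='f'
After 8 (b): row=4 col=17 char='b'
After 9 (l): row=4 col=18 char='l'
After 10 (h): row=4 col=17 char='b'

Answer: rock  wind gold  blue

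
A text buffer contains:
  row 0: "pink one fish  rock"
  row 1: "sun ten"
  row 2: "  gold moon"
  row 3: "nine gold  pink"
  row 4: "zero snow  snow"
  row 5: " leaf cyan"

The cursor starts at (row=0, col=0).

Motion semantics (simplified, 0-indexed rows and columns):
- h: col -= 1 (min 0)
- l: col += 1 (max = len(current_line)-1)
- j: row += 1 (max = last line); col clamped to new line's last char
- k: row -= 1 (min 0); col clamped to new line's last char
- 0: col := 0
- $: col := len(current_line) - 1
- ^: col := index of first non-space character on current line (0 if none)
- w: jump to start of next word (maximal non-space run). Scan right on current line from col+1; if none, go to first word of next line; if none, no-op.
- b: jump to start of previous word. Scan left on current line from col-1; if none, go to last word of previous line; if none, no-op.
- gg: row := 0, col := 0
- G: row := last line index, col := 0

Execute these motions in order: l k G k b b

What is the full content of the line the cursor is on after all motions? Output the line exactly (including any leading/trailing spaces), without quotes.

After 1 (l): row=0 col=1 char='i'
After 2 (k): row=0 col=1 char='i'
After 3 (G): row=5 col=0 char='_'
After 4 (k): row=4 col=0 char='z'
After 5 (b): row=3 col=11 char='p'
After 6 (b): row=3 col=5 char='g'

Answer: nine gold  pink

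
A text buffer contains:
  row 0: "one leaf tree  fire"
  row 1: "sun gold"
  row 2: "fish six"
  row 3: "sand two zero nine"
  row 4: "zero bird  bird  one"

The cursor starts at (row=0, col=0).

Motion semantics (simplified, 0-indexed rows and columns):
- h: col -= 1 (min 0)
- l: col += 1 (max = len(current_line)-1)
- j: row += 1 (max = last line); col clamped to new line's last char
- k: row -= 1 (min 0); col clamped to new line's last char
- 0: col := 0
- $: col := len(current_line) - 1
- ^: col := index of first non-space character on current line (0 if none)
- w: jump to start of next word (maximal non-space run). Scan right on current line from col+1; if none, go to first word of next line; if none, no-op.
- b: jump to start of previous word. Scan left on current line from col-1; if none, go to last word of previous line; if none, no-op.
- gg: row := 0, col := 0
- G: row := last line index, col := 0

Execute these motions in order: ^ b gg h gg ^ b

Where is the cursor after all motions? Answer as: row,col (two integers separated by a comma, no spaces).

Answer: 0,0

Derivation:
After 1 (^): row=0 col=0 char='o'
After 2 (b): row=0 col=0 char='o'
After 3 (gg): row=0 col=0 char='o'
After 4 (h): row=0 col=0 char='o'
After 5 (gg): row=0 col=0 char='o'
After 6 (^): row=0 col=0 char='o'
After 7 (b): row=0 col=0 char='o'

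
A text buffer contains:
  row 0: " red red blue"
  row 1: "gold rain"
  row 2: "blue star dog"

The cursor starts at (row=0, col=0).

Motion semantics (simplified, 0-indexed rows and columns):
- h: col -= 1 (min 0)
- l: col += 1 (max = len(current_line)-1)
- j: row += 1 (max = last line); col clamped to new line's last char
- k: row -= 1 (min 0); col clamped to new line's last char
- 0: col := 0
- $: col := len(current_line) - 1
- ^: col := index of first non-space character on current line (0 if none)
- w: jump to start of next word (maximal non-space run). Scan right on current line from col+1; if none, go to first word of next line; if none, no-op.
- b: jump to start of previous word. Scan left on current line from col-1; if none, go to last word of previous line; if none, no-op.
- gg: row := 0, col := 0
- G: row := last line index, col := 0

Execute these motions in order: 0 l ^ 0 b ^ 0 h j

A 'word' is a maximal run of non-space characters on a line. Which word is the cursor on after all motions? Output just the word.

After 1 (0): row=0 col=0 char='_'
After 2 (l): row=0 col=1 char='r'
After 3 (^): row=0 col=1 char='r'
After 4 (0): row=0 col=0 char='_'
After 5 (b): row=0 col=0 char='_'
After 6 (^): row=0 col=1 char='r'
After 7 (0): row=0 col=0 char='_'
After 8 (h): row=0 col=0 char='_'
After 9 (j): row=1 col=0 char='g'

Answer: gold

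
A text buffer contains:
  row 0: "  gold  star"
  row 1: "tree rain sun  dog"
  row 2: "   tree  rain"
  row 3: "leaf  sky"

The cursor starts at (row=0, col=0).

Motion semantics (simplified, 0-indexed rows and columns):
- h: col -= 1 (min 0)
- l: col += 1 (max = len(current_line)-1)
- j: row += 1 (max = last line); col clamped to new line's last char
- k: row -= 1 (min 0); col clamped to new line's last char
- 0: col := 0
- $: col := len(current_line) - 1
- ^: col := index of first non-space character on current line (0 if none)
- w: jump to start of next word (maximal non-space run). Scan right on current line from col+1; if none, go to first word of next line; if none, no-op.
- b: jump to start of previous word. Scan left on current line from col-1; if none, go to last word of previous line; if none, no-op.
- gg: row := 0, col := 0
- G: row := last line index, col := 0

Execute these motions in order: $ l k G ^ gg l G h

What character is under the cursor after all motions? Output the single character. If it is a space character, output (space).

Answer: l

Derivation:
After 1 ($): row=0 col=11 char='r'
After 2 (l): row=0 col=11 char='r'
After 3 (k): row=0 col=11 char='r'
After 4 (G): row=3 col=0 char='l'
After 5 (^): row=3 col=0 char='l'
After 6 (gg): row=0 col=0 char='_'
After 7 (l): row=0 col=1 char='_'
After 8 (G): row=3 col=0 char='l'
After 9 (h): row=3 col=0 char='l'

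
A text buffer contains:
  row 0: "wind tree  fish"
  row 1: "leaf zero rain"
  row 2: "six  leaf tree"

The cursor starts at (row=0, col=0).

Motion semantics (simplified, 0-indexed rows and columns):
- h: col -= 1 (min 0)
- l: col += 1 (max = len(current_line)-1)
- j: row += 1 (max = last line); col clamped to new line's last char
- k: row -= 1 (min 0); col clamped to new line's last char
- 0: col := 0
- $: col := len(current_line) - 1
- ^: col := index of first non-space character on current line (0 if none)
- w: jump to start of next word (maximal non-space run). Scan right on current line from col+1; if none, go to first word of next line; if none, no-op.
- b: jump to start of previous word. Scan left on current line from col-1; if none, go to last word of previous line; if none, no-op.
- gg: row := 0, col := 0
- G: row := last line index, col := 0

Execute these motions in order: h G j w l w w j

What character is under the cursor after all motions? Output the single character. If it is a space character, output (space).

After 1 (h): row=0 col=0 char='w'
After 2 (G): row=2 col=0 char='s'
After 3 (j): row=2 col=0 char='s'
After 4 (w): row=2 col=5 char='l'
After 5 (l): row=2 col=6 char='e'
After 6 (w): row=2 col=10 char='t'
After 7 (w): row=2 col=10 char='t'
After 8 (j): row=2 col=10 char='t'

Answer: t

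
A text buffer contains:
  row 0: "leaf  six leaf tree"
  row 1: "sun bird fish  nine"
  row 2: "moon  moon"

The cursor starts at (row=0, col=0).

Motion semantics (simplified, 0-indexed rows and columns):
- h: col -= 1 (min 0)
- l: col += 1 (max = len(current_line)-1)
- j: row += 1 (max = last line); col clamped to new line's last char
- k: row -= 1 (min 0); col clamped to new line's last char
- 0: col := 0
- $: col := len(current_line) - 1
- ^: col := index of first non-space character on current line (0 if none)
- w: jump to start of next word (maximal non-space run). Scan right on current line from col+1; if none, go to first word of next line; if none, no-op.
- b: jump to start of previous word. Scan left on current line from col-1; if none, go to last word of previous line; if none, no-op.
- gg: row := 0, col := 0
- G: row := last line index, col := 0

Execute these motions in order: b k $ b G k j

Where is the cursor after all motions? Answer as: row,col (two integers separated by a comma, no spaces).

Answer: 2,0

Derivation:
After 1 (b): row=0 col=0 char='l'
After 2 (k): row=0 col=0 char='l'
After 3 ($): row=0 col=18 char='e'
After 4 (b): row=0 col=15 char='t'
After 5 (G): row=2 col=0 char='m'
After 6 (k): row=1 col=0 char='s'
After 7 (j): row=2 col=0 char='m'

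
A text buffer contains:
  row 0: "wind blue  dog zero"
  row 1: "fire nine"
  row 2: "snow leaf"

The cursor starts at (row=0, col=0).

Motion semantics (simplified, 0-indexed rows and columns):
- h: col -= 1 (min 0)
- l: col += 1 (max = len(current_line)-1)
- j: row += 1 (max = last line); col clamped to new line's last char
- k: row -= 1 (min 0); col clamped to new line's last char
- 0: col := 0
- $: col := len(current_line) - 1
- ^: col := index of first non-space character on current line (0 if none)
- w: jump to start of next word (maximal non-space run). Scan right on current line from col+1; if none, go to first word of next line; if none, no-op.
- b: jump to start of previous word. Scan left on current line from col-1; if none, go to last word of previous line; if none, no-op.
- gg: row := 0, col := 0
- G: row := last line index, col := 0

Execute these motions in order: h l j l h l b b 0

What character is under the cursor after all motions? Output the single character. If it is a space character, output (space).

After 1 (h): row=0 col=0 char='w'
After 2 (l): row=0 col=1 char='i'
After 3 (j): row=1 col=1 char='i'
After 4 (l): row=1 col=2 char='r'
After 5 (h): row=1 col=1 char='i'
After 6 (l): row=1 col=2 char='r'
After 7 (b): row=1 col=0 char='f'
After 8 (b): row=0 col=15 char='z'
After 9 (0): row=0 col=0 char='w'

Answer: w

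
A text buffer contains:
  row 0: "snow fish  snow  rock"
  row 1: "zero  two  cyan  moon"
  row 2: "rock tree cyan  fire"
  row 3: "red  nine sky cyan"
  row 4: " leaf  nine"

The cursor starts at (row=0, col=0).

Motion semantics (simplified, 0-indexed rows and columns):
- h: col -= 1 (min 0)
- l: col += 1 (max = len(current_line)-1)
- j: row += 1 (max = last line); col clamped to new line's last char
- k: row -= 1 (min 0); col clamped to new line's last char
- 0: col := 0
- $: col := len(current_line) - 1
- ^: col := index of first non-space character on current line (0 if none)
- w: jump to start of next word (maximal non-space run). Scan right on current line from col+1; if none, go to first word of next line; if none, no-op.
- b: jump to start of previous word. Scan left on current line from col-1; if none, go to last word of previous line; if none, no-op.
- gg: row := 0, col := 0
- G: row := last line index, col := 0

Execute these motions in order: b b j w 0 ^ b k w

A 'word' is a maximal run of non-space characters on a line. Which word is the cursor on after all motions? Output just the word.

After 1 (b): row=0 col=0 char='s'
After 2 (b): row=0 col=0 char='s'
After 3 (j): row=1 col=0 char='z'
After 4 (w): row=1 col=6 char='t'
After 5 (0): row=1 col=0 char='z'
After 6 (^): row=1 col=0 char='z'
After 7 (b): row=0 col=17 char='r'
After 8 (k): row=0 col=17 char='r'
After 9 (w): row=1 col=0 char='z'

Answer: zero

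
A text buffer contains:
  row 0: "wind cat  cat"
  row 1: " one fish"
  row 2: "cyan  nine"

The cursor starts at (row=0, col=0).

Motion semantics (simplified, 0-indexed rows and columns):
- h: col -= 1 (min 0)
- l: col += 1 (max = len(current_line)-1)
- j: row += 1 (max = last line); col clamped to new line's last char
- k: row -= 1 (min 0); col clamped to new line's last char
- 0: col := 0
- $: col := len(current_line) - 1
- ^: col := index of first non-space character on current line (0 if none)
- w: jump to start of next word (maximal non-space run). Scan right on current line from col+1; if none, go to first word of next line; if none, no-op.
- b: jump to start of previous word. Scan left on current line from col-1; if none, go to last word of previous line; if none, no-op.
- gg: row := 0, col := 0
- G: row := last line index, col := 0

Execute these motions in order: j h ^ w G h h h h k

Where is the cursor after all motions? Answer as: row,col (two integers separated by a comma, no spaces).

After 1 (j): row=1 col=0 char='_'
After 2 (h): row=1 col=0 char='_'
After 3 (^): row=1 col=1 char='o'
After 4 (w): row=1 col=5 char='f'
After 5 (G): row=2 col=0 char='c'
After 6 (h): row=2 col=0 char='c'
After 7 (h): row=2 col=0 char='c'
After 8 (h): row=2 col=0 char='c'
After 9 (h): row=2 col=0 char='c'
After 10 (k): row=1 col=0 char='_'

Answer: 1,0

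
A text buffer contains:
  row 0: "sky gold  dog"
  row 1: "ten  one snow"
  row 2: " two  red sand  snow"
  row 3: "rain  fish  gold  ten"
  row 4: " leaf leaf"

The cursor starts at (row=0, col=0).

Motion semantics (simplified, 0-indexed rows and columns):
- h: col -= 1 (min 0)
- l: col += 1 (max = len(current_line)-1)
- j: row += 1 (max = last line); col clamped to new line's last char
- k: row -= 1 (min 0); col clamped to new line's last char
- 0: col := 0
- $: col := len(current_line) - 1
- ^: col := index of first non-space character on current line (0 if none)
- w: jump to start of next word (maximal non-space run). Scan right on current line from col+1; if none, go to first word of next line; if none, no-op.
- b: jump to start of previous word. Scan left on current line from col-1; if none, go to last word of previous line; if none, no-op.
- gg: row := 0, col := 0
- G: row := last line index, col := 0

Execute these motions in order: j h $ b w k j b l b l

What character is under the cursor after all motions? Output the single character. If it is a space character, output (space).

After 1 (j): row=1 col=0 char='t'
After 2 (h): row=1 col=0 char='t'
After 3 ($): row=1 col=12 char='w'
After 4 (b): row=1 col=9 char='s'
After 5 (w): row=2 col=1 char='t'
After 6 (k): row=1 col=1 char='e'
After 7 (j): row=2 col=1 char='t'
After 8 (b): row=1 col=9 char='s'
After 9 (l): row=1 col=10 char='n'
After 10 (b): row=1 col=9 char='s'
After 11 (l): row=1 col=10 char='n'

Answer: n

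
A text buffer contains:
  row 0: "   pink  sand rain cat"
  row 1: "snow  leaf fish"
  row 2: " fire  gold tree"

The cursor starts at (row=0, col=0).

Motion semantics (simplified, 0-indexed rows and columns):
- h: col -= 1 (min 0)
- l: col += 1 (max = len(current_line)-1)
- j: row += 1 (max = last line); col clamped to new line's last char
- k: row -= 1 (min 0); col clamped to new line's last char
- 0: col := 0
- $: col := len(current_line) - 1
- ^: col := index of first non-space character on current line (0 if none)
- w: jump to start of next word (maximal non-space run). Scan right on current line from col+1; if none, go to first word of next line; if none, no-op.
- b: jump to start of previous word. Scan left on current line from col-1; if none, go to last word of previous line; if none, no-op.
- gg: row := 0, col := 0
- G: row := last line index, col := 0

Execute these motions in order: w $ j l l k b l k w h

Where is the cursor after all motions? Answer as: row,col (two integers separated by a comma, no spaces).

Answer: 0,13

Derivation:
After 1 (w): row=0 col=3 char='p'
After 2 ($): row=0 col=21 char='t'
After 3 (j): row=1 col=14 char='h'
After 4 (l): row=1 col=14 char='h'
After 5 (l): row=1 col=14 char='h'
After 6 (k): row=0 col=14 char='r'
After 7 (b): row=0 col=9 char='s'
After 8 (l): row=0 col=10 char='a'
After 9 (k): row=0 col=10 char='a'
After 10 (w): row=0 col=14 char='r'
After 11 (h): row=0 col=13 char='_'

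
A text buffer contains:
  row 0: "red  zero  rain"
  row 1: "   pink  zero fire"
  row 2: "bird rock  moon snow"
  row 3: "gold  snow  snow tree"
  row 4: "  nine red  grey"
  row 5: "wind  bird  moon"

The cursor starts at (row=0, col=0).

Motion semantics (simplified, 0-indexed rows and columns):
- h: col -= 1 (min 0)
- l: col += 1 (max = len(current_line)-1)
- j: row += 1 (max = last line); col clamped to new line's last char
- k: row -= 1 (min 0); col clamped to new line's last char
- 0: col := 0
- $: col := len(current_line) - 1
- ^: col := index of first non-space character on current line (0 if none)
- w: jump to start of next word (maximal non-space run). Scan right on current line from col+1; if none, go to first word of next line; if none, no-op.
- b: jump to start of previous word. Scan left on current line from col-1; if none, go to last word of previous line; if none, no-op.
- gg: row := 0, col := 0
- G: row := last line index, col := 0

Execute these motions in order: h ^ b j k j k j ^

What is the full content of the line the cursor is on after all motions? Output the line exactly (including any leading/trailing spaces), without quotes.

After 1 (h): row=0 col=0 char='r'
After 2 (^): row=0 col=0 char='r'
After 3 (b): row=0 col=0 char='r'
After 4 (j): row=1 col=0 char='_'
After 5 (k): row=0 col=0 char='r'
After 6 (j): row=1 col=0 char='_'
After 7 (k): row=0 col=0 char='r'
After 8 (j): row=1 col=0 char='_'
After 9 (^): row=1 col=3 char='p'

Answer:    pink  zero fire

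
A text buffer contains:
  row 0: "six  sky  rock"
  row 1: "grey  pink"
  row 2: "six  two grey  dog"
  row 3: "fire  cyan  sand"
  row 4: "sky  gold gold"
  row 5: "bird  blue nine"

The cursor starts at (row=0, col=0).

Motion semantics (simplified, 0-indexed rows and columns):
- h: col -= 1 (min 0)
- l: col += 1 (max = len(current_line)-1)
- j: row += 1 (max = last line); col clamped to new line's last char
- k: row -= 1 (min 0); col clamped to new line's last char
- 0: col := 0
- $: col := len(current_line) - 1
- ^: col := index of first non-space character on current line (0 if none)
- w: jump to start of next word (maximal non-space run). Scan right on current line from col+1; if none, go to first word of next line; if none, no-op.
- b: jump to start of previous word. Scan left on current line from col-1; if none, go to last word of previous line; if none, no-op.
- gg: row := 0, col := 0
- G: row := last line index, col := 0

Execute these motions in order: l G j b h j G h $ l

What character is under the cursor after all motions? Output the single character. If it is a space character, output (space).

After 1 (l): row=0 col=1 char='i'
After 2 (G): row=5 col=0 char='b'
After 3 (j): row=5 col=0 char='b'
After 4 (b): row=4 col=10 char='g'
After 5 (h): row=4 col=9 char='_'
After 6 (j): row=5 col=9 char='e'
After 7 (G): row=5 col=0 char='b'
After 8 (h): row=5 col=0 char='b'
After 9 ($): row=5 col=14 char='e'
After 10 (l): row=5 col=14 char='e'

Answer: e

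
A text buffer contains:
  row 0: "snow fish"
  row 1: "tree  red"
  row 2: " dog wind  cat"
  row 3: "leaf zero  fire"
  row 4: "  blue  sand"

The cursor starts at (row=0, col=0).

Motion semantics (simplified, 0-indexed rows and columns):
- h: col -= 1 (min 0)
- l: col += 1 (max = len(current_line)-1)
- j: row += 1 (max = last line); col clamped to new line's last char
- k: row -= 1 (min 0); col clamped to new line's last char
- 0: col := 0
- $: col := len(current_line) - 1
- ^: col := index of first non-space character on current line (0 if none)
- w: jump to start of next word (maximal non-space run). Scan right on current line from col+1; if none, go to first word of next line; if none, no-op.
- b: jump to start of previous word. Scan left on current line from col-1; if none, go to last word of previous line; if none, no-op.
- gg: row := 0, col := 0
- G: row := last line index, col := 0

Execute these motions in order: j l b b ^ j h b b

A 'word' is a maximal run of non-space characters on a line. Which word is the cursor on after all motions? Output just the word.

After 1 (j): row=1 col=0 char='t'
After 2 (l): row=1 col=1 char='r'
After 3 (b): row=1 col=0 char='t'
After 4 (b): row=0 col=5 char='f'
After 5 (^): row=0 col=0 char='s'
After 6 (j): row=1 col=0 char='t'
After 7 (h): row=1 col=0 char='t'
After 8 (b): row=0 col=5 char='f'
After 9 (b): row=0 col=0 char='s'

Answer: snow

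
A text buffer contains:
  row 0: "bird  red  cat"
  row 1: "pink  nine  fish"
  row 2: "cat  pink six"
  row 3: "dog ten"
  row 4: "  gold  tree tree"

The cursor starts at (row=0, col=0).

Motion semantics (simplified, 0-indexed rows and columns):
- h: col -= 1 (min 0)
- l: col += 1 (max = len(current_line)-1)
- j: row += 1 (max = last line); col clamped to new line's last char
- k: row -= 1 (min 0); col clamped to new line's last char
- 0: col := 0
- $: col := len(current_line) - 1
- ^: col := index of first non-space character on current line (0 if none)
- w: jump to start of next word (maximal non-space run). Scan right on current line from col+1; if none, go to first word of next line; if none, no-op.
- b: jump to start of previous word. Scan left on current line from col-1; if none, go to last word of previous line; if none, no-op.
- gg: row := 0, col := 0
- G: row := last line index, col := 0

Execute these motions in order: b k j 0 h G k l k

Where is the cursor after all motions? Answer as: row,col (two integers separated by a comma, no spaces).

Answer: 2,1

Derivation:
After 1 (b): row=0 col=0 char='b'
After 2 (k): row=0 col=0 char='b'
After 3 (j): row=1 col=0 char='p'
After 4 (0): row=1 col=0 char='p'
After 5 (h): row=1 col=0 char='p'
After 6 (G): row=4 col=0 char='_'
After 7 (k): row=3 col=0 char='d'
After 8 (l): row=3 col=1 char='o'
After 9 (k): row=2 col=1 char='a'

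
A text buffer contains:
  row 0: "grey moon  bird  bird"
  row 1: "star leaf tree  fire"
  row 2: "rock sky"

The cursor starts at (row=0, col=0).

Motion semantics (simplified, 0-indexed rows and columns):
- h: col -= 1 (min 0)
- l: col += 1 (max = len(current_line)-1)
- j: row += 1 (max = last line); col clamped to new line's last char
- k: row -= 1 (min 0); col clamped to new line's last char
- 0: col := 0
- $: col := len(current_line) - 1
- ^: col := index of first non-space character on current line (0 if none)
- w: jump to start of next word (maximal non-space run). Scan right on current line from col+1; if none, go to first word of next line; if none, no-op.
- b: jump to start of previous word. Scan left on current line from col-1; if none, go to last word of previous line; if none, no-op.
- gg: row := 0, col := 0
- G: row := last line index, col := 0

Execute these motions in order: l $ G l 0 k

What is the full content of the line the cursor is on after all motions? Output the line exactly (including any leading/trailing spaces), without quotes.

After 1 (l): row=0 col=1 char='r'
After 2 ($): row=0 col=20 char='d'
After 3 (G): row=2 col=0 char='r'
After 4 (l): row=2 col=1 char='o'
After 5 (0): row=2 col=0 char='r'
After 6 (k): row=1 col=0 char='s'

Answer: star leaf tree  fire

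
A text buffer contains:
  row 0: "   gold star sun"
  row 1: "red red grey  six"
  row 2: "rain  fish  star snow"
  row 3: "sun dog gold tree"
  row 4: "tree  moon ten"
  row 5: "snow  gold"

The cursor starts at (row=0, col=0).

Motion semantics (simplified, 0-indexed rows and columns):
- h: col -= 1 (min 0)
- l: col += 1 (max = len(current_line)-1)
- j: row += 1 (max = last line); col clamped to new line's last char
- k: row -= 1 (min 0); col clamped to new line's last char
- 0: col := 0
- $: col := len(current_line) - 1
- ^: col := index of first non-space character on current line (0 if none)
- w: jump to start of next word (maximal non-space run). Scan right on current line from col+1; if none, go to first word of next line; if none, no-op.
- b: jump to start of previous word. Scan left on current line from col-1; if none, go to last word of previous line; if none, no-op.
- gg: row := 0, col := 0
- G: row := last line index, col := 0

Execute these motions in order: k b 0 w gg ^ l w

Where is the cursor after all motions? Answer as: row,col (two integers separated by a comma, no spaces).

After 1 (k): row=0 col=0 char='_'
After 2 (b): row=0 col=0 char='_'
After 3 (0): row=0 col=0 char='_'
After 4 (w): row=0 col=3 char='g'
After 5 (gg): row=0 col=0 char='_'
After 6 (^): row=0 col=3 char='g'
After 7 (l): row=0 col=4 char='o'
After 8 (w): row=0 col=8 char='s'

Answer: 0,8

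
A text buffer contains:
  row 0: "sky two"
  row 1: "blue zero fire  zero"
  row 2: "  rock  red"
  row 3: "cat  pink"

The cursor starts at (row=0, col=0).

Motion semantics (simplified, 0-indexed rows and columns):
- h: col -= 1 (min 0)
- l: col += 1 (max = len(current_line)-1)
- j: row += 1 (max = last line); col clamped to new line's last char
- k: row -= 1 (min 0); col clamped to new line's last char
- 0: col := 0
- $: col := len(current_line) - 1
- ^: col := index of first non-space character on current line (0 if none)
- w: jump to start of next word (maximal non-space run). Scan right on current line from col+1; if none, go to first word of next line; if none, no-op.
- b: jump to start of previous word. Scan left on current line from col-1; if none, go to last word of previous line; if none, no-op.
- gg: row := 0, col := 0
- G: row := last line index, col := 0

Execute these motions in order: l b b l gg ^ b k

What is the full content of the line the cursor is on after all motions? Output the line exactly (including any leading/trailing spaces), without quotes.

Answer: sky two

Derivation:
After 1 (l): row=0 col=1 char='k'
After 2 (b): row=0 col=0 char='s'
After 3 (b): row=0 col=0 char='s'
After 4 (l): row=0 col=1 char='k'
After 5 (gg): row=0 col=0 char='s'
After 6 (^): row=0 col=0 char='s'
After 7 (b): row=0 col=0 char='s'
After 8 (k): row=0 col=0 char='s'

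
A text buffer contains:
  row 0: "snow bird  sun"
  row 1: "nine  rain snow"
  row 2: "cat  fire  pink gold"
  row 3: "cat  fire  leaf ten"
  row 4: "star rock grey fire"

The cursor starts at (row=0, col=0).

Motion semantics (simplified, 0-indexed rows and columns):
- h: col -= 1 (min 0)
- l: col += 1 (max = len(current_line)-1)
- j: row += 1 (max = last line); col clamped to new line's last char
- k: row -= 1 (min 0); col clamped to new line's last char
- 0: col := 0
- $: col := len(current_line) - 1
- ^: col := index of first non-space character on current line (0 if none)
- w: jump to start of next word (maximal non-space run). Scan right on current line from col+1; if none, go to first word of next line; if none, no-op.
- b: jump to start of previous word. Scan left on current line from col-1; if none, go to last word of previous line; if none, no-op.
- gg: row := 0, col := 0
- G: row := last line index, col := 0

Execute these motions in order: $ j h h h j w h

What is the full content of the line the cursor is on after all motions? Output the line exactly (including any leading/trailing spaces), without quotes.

Answer: cat  fire  pink gold

Derivation:
After 1 ($): row=0 col=13 char='n'
After 2 (j): row=1 col=13 char='o'
After 3 (h): row=1 col=12 char='n'
After 4 (h): row=1 col=11 char='s'
After 5 (h): row=1 col=10 char='_'
After 6 (j): row=2 col=10 char='_'
After 7 (w): row=2 col=11 char='p'
After 8 (h): row=2 col=10 char='_'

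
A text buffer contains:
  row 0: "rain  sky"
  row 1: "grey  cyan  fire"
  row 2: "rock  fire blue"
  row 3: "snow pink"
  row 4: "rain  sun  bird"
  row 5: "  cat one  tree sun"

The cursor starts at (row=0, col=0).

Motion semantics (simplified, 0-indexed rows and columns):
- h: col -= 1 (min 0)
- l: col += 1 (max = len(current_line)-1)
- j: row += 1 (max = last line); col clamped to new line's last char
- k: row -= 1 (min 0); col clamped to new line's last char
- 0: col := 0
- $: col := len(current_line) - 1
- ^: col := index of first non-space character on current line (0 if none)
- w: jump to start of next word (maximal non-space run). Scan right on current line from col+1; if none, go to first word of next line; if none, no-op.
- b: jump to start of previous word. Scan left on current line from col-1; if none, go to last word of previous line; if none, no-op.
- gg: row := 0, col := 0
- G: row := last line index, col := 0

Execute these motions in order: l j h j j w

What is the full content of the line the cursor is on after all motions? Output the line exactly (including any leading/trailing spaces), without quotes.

After 1 (l): row=0 col=1 char='a'
After 2 (j): row=1 col=1 char='r'
After 3 (h): row=1 col=0 char='g'
After 4 (j): row=2 col=0 char='r'
After 5 (j): row=3 col=0 char='s'
After 6 (w): row=3 col=5 char='p'

Answer: snow pink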